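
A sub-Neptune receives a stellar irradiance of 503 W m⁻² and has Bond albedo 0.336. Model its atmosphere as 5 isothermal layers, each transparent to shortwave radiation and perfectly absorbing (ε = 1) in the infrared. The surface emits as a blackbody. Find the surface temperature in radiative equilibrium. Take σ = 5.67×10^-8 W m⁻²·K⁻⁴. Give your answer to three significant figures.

307 K

OLR = S(1−α)/4 = 83.50 W m⁻²; the top layer radiates at T_e = 195.9 K.
Layer-by-layer balance gives σT_s⁴ = (N+1)σT_e⁴, so T_s = 6^¼·195.9 = 306.6 K.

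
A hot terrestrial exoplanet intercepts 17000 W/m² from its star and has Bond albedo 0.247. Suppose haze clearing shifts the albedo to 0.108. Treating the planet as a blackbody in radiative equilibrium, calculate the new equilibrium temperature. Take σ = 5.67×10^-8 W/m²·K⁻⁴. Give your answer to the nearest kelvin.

With the new albedo, S(1−α₂)/4 = 3791 W/m², so T₂ = 508.5 K.

509 K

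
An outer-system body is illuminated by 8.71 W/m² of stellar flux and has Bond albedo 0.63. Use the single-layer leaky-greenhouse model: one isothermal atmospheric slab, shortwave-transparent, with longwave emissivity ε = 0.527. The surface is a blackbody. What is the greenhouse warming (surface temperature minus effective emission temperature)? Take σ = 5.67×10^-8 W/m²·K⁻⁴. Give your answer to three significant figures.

The planet radiates to space at T_e = [S(1−α)/(4σ)]^(1/4) = 61.40 K.
Surface balance with a leaky layer gives σT_s⁴ = σT_e⁴·2/(2−ε), so T_s = T_e·[2/(2−0.527)]^(1/4) = 66.28 K.
Greenhouse warming: T_s − T_e = 4.879 K.

4.88 K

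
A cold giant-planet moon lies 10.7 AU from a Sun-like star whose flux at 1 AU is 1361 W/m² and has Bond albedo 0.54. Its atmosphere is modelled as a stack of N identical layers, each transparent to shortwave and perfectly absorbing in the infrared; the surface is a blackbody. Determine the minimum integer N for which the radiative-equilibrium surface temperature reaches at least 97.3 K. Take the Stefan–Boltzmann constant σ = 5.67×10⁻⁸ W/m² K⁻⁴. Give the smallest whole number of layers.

Irradiance scales as 1/d², so S = 1361 W/m² × (1/10.7)² = 11.89 W/m².
Top-of-atmosphere balance: σT_e⁴ = S(1−α)/4 = 1.367 W/m² → T_e = 70.07 K.
Need (N+1)T_e⁴ ≥ T_s⁴, i.e. N+1 ≥ (97.3/70.07)⁴ = 3.717.
The minimum whole number is N = 3.

3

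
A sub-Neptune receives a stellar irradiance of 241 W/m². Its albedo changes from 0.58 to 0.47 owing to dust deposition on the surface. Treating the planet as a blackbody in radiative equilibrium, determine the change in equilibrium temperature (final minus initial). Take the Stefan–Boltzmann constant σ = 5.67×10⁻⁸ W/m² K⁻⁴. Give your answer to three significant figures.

8.70 K

With α = 0.58, T₁ = 145.3 K.
After:  T₂ = [241.0·0.53/(4σ)]^(1/4) = 154.1 K.
Change: 154.1 − 145.3 = 8.703 K.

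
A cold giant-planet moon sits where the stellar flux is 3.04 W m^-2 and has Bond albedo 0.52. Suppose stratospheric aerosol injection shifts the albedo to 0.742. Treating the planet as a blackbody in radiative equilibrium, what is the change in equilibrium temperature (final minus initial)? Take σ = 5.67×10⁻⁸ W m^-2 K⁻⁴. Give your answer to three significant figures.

With α = 0.52, T₁ = 50.36 K.
After:  T₂ = [3.040·0.258/(4σ)]^(1/4) = 43.12 K.
Change: 43.12 − 50.36 = -7.240 K.

-7.24 K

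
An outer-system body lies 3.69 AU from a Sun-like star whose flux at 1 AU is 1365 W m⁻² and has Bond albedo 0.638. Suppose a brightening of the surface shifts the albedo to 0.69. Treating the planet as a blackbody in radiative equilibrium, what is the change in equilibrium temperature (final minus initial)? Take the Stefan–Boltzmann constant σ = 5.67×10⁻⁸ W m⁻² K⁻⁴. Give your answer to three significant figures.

-4.28 kelvin

Flux at the orbit: S = 1365/(3.69)² = 100.2 W m⁻².
With α = 0.638, T₁ = 112.5 K.
With α = 0.69, T₂ = 108.2 K.
Change: 108.2 − 112.5 = -4.277 K.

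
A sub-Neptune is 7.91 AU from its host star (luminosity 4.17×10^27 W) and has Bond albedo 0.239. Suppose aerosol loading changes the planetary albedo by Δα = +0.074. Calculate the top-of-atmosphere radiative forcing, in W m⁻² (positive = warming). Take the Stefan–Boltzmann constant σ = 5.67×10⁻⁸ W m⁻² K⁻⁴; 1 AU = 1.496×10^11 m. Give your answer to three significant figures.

d = 7.91 × 1.496×10^11 m = 1.183×10^12 m.
S = L/(4πd²) = 237.0 W m⁻².
The change in absorbed flux is Δ[S(1−α)/4] = −SΔα/4 = -4.384 W m⁻².

-4.38 W m⁻²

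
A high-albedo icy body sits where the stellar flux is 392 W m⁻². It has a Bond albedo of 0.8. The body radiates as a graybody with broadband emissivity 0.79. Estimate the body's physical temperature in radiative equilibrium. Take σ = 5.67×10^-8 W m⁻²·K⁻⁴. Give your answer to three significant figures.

145 kelvin

Absorbed flux (global mean): S(1−α)/4 = 392.0·0.2/4 = 19.60 W m⁻².
Radiative balance εσT⁴ = 19.60 gives T = [19.60/(0.79·σ)]^(1/4) = 144.6 K.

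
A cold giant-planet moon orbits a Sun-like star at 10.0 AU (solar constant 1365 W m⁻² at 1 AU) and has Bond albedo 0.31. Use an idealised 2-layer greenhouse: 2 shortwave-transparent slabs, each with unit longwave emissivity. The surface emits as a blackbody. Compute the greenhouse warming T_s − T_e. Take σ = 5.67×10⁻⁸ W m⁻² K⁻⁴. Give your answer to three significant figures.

Flux at the orbit: S = 1365/(10.0)² = 13.65 W m⁻².
OLR = S(1−α)/4 = 2.355 W m⁻²; the top layer radiates at T_e = 80.28 K.
T_s = (N+1)^(1/4)·T_e = 105.6 K.
Warming: T_s − T_e = 25.37 K.

25.4 kelvin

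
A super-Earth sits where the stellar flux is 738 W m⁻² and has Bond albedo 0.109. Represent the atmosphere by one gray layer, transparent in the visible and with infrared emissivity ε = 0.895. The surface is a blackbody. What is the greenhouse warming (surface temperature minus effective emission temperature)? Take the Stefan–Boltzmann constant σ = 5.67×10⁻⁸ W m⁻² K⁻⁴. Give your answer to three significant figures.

37.1 K

At the top of the atmosphere, σT_e⁴ = S(1−α)/4 = 164.4 W m⁻², giving T_e = 232.0 K.
For a single slab of emissivity ε, T_s⁴ = 2T_e⁴/(2−ε); thus T_s = 232.0·(1.81)^(1/4) = 269.1 K.
Greenhouse warming: T_s − T_e = 37.10 K.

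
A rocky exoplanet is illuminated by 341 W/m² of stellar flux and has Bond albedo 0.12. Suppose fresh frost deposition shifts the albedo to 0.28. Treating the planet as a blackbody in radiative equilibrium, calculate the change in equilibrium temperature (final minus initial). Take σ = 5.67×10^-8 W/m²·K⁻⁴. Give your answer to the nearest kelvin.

With α = 0.12, T₁ = 190.7 K.
With α = 0.28, T₂ = 181.4 K.
ΔT = T₂ − T₁ = -9.332 K.

-9 kelvin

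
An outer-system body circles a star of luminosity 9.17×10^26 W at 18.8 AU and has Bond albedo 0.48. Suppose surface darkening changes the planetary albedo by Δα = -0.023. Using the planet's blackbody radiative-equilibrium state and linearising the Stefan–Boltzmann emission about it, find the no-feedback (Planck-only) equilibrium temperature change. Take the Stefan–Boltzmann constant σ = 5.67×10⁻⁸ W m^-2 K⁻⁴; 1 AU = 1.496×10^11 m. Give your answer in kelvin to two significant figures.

Orbital distance: d = 18.8 AU = 2.812×10^12 m.
Flux at the orbit: S = L/(4πd²) = 9.17×10^26/(4π·(2.81×10^12)²) = 9.225 W m^-2.
Reference equilibrium: T_e = [S(1−α)/(4σ)]^(1/4) = 67.82 K.
TOA radiative forcing: ΔF = −S·Δα/4 = −9.225·(-0.023)/4 = 0.05305 W m^-2.
The Planck feedback parameter is 4σT_e³ = 0.07074 W m^-2/K.
ΔT₀ = ΔF/λ_P = 0.05305/0.07074 = 0.750 K.

0.75 K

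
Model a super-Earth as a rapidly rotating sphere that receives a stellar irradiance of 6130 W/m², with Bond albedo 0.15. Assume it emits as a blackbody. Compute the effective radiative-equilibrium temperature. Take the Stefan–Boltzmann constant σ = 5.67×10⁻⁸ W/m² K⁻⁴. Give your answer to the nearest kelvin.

389 kelvin

Absorbed flux (global mean): S(1−α)/4 = 6130·0.85/4 = 1303 W/m².
Balancing against σT⁴: T = (1303/5.67×10⁻⁸)^(1/4) = 389.3 K.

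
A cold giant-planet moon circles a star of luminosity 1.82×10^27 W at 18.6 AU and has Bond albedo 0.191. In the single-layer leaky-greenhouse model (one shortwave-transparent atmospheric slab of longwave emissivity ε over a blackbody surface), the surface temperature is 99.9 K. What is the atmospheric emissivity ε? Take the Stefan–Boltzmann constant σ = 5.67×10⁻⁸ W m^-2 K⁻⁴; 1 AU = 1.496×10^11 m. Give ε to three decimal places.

d = 18.6 × 1.496×10^11 m = 2.783×10^12 m.
Flux at the orbit: S = L/(4πd²) = 1.82×10^27/(4π·(2.78×10^12)²) = 18.71 W m^-2.
First, T_e = [18.71·(1−0.191)/(4σ)]^(1/4) = 90.38 K.
Inverting T_s⁴ = 2T_e⁴/(2−ε): (T_e/T_s)⁴ = 0.6699, so ε = 2(1 − 0.6699) = 0.6602.

0.660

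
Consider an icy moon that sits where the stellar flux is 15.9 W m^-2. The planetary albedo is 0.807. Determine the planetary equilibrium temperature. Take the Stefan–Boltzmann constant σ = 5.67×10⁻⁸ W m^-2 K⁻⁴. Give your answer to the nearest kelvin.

61 kelvin

Absorbed flux (global mean): S(1−α)/4 = 15.90·0.193/4 = 0.7672 W m^-2.
In equilibrium σT⁴ equals this, so T = 60.65 K.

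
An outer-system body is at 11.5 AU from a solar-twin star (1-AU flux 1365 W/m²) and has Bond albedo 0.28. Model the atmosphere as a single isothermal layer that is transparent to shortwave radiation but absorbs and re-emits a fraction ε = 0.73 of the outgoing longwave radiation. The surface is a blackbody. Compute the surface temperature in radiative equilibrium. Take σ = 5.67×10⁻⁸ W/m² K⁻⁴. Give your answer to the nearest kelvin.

85 K

By the inverse-square law, S = 1365/11.5² = 10.32 W/m².
The planet radiates to space at T_e = [S(1−α)/(4σ)]^(1/4) = 75.66 K.
For a single slab of emissivity ε, T_s⁴ = 2T_e⁴/(2−ε); thus T_s = 75.66·(1.575)^(1/4) = 84.75 K.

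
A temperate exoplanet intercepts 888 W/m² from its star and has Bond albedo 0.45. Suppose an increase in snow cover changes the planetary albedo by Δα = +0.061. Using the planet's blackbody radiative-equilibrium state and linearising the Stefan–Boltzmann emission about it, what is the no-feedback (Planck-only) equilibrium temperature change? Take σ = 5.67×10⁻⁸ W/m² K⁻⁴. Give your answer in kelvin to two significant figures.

Reference equilibrium: T_e = [S(1−α)/(4σ)]^(1/4) = 215.4 K.
ΔF = −(S/4)Δα = −(888.0/4)×(+0.061) = -13.54 W/m².
The Planck feedback parameter is 4σT_e³ = 2.267 W/m²/K.
So ΔT₀ = -13.54/2.267 = -5.97 K.

-6.0 K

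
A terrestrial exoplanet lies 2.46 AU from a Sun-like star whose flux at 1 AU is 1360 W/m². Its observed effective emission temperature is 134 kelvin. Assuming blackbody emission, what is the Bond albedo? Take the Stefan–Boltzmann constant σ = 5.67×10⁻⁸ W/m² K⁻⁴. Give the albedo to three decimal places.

Irradiance scales as 1/d², so S = 1360 W/m² × (1/2.46)² = 224.7 W/m².
From σT⁴ = S(1−α)/4 we invert for α: 1−α = 4σT⁴/S.
σT⁴ = 18.28 W/m², so 4σT⁴ = 73.12 W/m².
Hence α = 1 − 73.12/224.7 = 0.6746.

0.675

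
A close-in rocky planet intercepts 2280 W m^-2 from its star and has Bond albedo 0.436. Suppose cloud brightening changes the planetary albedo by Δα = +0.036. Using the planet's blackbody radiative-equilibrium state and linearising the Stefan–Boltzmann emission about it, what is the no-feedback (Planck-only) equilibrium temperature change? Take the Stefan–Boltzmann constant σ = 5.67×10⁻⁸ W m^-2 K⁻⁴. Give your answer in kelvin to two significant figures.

Unperturbed T_e = [2280·(1−0.436)/(4σ)]^¼ = 274.4 K.
The change in absorbed flux is Δ[S(1−α)/4] = −SΔα/4 = -20.52 W m^-2.
Planck response: λ_P = 4σT_e³ = 4·5.67×10⁻⁸·(274.4)³ = 4.686 W m^-2/K.
Hence the no-feedback warming is ΔF/(4σT_e³) = -4.38 K.

-4.4 kelvin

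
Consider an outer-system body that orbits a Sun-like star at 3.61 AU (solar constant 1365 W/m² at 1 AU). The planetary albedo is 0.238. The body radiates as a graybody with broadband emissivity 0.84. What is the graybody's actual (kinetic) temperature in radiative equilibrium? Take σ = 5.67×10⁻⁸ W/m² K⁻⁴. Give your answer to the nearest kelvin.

Flux at the orbit: S = 1365/(3.61)² = 104.7 W/m².
The planet absorbs (1−α)S over its disc πR² and re-emits over 4πR², so the mean absorbed flux is (1−0.238)·104.7/4 = 19.95 W/m².
Radiative balance εσT⁴ = 19.95 gives T = [19.95/(0.84·σ)]^(1/4) = 143.1 K.

143 kelvin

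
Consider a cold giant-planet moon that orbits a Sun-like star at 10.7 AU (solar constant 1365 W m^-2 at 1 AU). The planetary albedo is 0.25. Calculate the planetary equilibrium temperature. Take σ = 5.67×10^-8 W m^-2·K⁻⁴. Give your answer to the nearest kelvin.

By the inverse-square law, S = 1365/10.7² = 11.92 W m^-2.
Absorbed flux (global mean): S(1−α)/4 = 11.92·0.75/4 = 2.235 W m^-2.
In equilibrium σT⁴ equals this, so T = 79.24 K.

79 K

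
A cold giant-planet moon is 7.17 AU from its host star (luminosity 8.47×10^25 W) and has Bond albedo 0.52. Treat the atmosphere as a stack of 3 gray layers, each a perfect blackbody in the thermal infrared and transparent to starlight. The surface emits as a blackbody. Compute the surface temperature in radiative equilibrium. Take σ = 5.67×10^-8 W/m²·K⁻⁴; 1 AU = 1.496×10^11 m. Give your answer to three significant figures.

83.9 K

Orbital distance: d = 7.17 AU = 1.073×10^12 m.
S = L/(4πd²) = 5.858 W/m².
OLR = S(1−α)/4 = 0.7030 W/m²; the top layer radiates at T_e = 59.34 K.
Layer-by-layer balance gives σT_s⁴ = (N+1)σT_e⁴, so T_s = 4^¼·59.34 = 83.92 K.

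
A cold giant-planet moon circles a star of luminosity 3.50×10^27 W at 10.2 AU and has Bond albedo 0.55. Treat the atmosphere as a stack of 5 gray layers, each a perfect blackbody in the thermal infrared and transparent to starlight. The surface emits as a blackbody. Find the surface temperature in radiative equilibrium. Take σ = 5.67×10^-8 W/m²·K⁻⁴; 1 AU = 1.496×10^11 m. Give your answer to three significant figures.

194 K

Orbital distance: d = 10.2 AU = 1.526×10^12 m.
Spreading L over a sphere of radius d: S = 3.50×10^27/(4π·1.53×10^12²) = 119.6 W/m².
The effective emission temperature is T_e = [S(1−α)/(4σ)]^¼ = 124.1 K.
With N = 5 opaque layers, T_s = (N+1)^(1/4)·T_e = 6^(1/4)·124.1 = 194.3 K.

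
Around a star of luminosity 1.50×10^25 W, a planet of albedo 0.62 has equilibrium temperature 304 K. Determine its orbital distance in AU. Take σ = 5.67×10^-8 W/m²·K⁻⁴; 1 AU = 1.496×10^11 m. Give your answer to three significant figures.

0.102 AU

The flux needed for this T is 4σT⁴/(1−0.62) = 5097 W/m².
Then d = [L/(4πS)]^(1/2) = 1.530×10^10 m, i.e. 0.1023 AU.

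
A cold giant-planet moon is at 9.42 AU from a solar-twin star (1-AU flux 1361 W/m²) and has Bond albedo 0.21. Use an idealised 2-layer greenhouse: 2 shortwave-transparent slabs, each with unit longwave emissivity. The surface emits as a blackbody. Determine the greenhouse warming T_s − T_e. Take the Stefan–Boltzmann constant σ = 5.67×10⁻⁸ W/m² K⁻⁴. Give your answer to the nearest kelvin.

27 K

Flux at the orbit: S = 1361/(9.42)² = 15.34 W/m².
OLR = S(1−α)/4 = 3.029 W/m²; the top layer radiates at T_e = 85.49 K.
T_s = (N+1)^(1/4)·T_e = 112.5 K.
Warming: T_s − T_e = 27.02 K.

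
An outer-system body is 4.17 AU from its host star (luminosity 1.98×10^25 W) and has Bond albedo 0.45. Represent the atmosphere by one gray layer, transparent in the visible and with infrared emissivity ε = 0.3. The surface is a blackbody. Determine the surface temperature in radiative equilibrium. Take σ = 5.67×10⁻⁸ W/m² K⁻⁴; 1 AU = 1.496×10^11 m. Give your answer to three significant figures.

58.3 K

Orbital distance: d = 4.17 AU = 6.238×10^11 m.
S = L/(4πd²) = 4.049 W/m².
The planet radiates to space at T_e = [S(1−α)/(4σ)]^(1/4) = 55.98 K.
The surface balance (absorbed SW + ε·downward IR = σT_s⁴) with T_a⁴ = T_s⁴/2 reduces to T_s = T_e·[2/(2−ε)]^¼ = 58.30 K.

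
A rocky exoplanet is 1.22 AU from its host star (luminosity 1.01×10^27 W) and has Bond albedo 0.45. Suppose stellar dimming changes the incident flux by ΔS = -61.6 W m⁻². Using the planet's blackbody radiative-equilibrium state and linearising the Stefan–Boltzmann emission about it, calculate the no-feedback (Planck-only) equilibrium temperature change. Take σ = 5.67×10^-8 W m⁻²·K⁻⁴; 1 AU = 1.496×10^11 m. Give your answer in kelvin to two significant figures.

-1.8 K

d = 1.22 × 1.496×10^11 m = 1.825×10^11 m.
S = L/(4πd²) = 2413 W m⁻².
Unperturbed T_e = [2413·(1−0.45)/(4σ)]^¼ = 276.6 K.
ΔF = Δ[S(1−α)]/4 = (1−0.45)·-61.6/4 = -8.470 W m⁻².
Linearising σT⁴ gives d(σT⁴)/dT = 4σT_e³ = 4.798 W m⁻² per K.
So ΔT₀ = -8.470/4.798 = -1.77 K.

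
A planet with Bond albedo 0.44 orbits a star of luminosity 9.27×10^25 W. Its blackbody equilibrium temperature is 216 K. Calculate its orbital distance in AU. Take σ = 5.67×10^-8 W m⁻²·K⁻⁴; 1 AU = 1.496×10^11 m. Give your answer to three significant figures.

0.611 AU

Required flux: S = 4σT⁴/(1−α) = 881.6 W m⁻².
S = L/(4πd²) → d = √(L/4πS) = √(9.27×10^25/(4π·881.6)) = 9.147×10^10 m = 0.6115 AU.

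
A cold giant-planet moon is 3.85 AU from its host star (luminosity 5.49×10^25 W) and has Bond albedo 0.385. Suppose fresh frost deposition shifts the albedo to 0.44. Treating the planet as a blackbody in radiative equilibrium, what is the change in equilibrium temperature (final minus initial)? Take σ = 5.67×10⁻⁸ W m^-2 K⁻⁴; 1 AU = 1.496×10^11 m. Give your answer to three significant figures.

d = 3.85 × 1.496×10^11 m = 5.760×10^11 m.
Flux at the orbit: S = L/(4πd²) = 5.49×10^25/(4π·(5.76×10^11)²) = 13.17 W m^-2.
With α = 0.385, T₁ = 77.30 K.
Final:   T₂ = [S(1−0.44)/(4σ)]^(1/4) = 75.51 K.
ΔT = T₂ − T₁ = -1.790 K.

-1.79 K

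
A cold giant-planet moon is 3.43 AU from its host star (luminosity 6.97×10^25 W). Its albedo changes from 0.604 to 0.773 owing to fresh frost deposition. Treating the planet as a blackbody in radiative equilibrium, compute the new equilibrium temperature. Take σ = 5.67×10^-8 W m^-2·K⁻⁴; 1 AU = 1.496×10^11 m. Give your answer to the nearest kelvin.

d = 3.43 × 1.496×10^11 m = 5.131×10^11 m.
Flux at the orbit: S = L/(4πd²) = 6.97×10^25/(4π·(5.13×10^11)²) = 21.07 W m^-2.
New equilibrium: T₂ = [(1−0.773)·21.07/(4σ)]^(1/4) = 67.76 K.

68 kelvin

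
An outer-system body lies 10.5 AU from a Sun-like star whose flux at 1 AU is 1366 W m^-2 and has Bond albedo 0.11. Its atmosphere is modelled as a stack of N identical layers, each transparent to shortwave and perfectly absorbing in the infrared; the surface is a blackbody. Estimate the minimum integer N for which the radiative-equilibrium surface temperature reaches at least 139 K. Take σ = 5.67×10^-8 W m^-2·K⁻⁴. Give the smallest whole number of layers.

7

Irradiance scales as 1/d², so S = 1366 W m^-2 × (1/10.5)² = 12.39 W m^-2.
Top-of-atmosphere balance: σT_e⁴ = S(1−α)/4 = 2.757 W m^-2 → T_e = 83.50 K.
T_s = (N+1)^(1/4)·T_e ≥ 139 K requires N+1 ≥ (T_s/T_e)⁴ = (139/83.50)⁴ = 7.678.
Rounding up, N = 7.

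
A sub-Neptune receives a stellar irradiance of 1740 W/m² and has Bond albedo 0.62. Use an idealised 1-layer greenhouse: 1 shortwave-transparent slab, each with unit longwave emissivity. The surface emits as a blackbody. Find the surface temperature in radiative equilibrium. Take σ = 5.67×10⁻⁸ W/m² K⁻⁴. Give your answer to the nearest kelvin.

276 K

The effective emission temperature is T_e = [S(1−α)/(4σ)]^¼ = 232.4 K.
Layer-by-layer balance gives σT_s⁴ = (N+1)σT_e⁴, so T_s = 2^¼·232.4 = 276.3 K.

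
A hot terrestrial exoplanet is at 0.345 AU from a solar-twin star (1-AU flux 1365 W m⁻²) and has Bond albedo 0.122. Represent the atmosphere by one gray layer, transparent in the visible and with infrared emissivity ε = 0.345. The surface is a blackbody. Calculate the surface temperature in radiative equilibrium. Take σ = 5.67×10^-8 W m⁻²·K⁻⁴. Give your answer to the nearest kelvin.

Flux at the orbit: S = 1365/(0.345)² = 11470 W m⁻².
Effective emission temperature (TOA balance): σT_e⁴ = S(1−α)/4 = 2517 W m⁻² → T_e = 459.0 K.
The surface balance (absorbed SW + ε·downward IR = σT_s⁴) with T_a⁴ = T_s⁴/2 reduces to T_s = T_e·[2/(2−ε)]^¼ = 481.3 K.

481 kelvin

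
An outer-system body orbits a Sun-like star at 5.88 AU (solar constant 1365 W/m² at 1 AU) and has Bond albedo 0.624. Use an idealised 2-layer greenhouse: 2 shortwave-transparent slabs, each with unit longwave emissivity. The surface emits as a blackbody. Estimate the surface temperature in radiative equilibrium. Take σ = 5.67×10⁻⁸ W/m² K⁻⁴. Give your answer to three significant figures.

By the inverse-square law, S = 1365/5.88² = 39.48 W/m².
Top-of-atmosphere balance: σT_e⁴ = S(1−α)/4 = 3.711 W/m² → T_e = 89.95 K.
For an N-layer opaque stack, T_s⁴ = (N+1)T_e⁴, hence T_s = (3)^(1/4)×89.95 K = 118.4 K.

118 K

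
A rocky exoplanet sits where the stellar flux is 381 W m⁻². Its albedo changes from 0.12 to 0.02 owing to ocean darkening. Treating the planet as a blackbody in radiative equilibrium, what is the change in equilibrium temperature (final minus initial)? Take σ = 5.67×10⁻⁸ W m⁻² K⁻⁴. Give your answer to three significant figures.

5.35 K

Initial: T₁ = [S(1−0.12)/(4σ)]^(1/4) = 196.1 K.
Final:   T₂ = [S(1−0.02)/(4σ)]^(1/4) = 201.4 K.
Change: 201.4 − 196.1 = 5.348 K.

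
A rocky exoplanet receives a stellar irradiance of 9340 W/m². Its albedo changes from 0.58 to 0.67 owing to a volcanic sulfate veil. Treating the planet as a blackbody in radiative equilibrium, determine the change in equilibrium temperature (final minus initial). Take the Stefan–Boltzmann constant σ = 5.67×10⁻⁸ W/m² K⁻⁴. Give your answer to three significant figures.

-21.2 K

Initial: T₁ = [S(1−0.58)/(4σ)]^(1/4) = 362.7 K.
Final:   T₂ = [S(1−0.67)/(4σ)]^(1/4) = 341.4 K.
ΔT = T₂ − T₁ = -21.22 K.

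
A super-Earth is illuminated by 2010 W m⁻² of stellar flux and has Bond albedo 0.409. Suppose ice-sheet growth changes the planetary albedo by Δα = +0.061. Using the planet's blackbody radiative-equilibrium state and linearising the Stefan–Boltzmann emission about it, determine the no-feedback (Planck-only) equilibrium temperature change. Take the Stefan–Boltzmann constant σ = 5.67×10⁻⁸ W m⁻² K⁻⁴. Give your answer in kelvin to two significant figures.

-6.9 K

The baseline emission temperature is T_e = 269.0 K.
The change in absorbed flux is Δ[S(1−α)/4] = −SΔα/4 = -30.65 W m⁻².
Planck response: λ_P = 4σT_e³ = 4·5.67×10⁻⁸·(269.0)³ = 4.416 W m⁻²/K.
Hence the no-feedback warming is ΔF/(4σT_e³) = -6.94 K.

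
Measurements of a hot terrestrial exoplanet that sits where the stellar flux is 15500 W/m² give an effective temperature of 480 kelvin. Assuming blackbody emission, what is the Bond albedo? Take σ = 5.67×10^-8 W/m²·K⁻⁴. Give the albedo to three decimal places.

From σT⁴ = S(1−α)/4 we invert for α: 1−α = 4σT⁴/S.
σT⁴ = 3010 W/m², so 4σT⁴ = 12040 W/m².
Hence α = 1 − 12040/15500 = 0.2233.

0.223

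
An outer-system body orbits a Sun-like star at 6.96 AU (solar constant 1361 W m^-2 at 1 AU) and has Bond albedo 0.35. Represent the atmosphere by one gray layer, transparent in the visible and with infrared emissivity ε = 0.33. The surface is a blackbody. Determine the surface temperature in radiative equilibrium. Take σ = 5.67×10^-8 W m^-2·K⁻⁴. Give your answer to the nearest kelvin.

By the inverse-square law, S = 1361/6.96² = 28.10 W m^-2.
Effective emission temperature (TOA balance): σT_e⁴ = S(1−α)/4 = 4.566 W m^-2 → T_e = 94.73 K.
For a single slab of emissivity ε, T_s⁴ = 2T_e⁴/(2−ε); thus T_s = 94.73·(1.198)^(1/4) = 99.10 K.

99 K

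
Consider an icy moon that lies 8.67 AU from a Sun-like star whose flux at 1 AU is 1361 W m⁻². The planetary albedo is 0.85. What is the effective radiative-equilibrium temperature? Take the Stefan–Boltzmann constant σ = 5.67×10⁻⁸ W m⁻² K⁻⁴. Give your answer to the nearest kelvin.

Flux at the orbit: S = 1361/(8.67)² = 18.11 W m⁻².
Absorbed flux (global mean): S(1−α)/4 = 18.11·0.15/4 = 0.6790 W m⁻².
In equilibrium σT⁴ equals this, so T = 58.83 K.

59 K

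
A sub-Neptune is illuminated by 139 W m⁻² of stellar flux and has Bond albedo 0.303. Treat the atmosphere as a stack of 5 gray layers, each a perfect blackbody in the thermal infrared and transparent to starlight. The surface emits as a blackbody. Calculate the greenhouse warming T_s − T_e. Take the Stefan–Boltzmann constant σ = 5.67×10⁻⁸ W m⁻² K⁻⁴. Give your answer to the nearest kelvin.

The effective emission temperature is T_e = [S(1−α)/(4σ)]^¼ = 143.8 K.
T_s = (N+1)^(1/4)·T_e = 225.0 K.
Warming: T_s − T_e = 81.24 K.

81 K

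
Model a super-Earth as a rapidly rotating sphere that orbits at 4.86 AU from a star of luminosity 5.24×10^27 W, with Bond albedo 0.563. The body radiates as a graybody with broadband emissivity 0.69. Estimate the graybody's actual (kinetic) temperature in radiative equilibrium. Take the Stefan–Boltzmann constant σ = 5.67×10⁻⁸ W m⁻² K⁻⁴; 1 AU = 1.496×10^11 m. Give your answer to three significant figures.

Orbital distance: d = 4.86 AU = 7.271×10^11 m.
Spreading L over a sphere of radius d: S = 5.24×10^27/(4π·7.27×10^11²) = 788.8 W m⁻².
Absorbed flux (global mean): S(1−α)/4 = 788.8·0.437/4 = 86.18 W m⁻².
Equating to εσT⁴ with ε = 0.69: T = (86.18/0.69σ)^(1/4) = 216.6 K.

217 kelvin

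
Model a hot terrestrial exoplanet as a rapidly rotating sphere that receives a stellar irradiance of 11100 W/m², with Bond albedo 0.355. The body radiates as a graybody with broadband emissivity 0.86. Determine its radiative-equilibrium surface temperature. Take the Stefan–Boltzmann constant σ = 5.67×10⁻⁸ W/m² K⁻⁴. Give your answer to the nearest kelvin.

The planet absorbs (1−α)S over its disc πR² and re-emits over 4πR², so the mean absorbed flux is (1−0.355)·11100/4 = 1790 W/m².
Equating to εσT⁴ with ε = 0.86: T = (1790/0.86σ)^(1/4) = 437.7 K.

438 K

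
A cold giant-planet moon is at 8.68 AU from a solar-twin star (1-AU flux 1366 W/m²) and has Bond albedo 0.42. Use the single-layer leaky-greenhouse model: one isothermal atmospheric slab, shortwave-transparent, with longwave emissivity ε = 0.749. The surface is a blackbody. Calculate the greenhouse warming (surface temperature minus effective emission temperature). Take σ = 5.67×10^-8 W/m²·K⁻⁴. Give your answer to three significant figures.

Irradiance scales as 1/d², so S = 1366 W/m² × (1/8.68)² = 18.13 W/m².
At the top of the atmosphere, σT_e⁴ = S(1−α)/4 = 2.629 W/m², giving T_e = 82.52 K.
For a single slab of emissivity ε, T_s⁴ = 2T_e⁴/(2−ε); thus T_s = 82.52·(1.599)^(1/4) = 92.79 K.
The atmosphere warms the surface by 10.27 K.

10.3 K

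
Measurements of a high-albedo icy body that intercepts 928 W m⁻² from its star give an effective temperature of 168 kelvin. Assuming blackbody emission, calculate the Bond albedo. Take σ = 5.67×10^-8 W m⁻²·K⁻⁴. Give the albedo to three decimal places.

From σT⁴ = S(1−α)/4 we invert for α: 1−α = 4σT⁴/S.
σT⁴ = 45.17 W m⁻², so 4σT⁴ = 180.7 W m⁻².
Hence α = 1 − 180.7/928.0 = 0.8053.

0.805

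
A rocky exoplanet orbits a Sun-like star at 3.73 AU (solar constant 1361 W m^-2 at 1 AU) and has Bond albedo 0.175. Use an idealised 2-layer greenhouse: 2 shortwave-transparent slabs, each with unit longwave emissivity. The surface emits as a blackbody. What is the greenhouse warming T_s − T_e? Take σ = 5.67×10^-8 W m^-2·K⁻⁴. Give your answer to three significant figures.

Irradiance scales as 1/d², so S = 1361 W m^-2 × (1/3.73)² = 97.82 W m^-2.
The effective emission temperature is T_e = [S(1−α)/(4σ)]^¼ = 137.3 K.
T_s = (N+1)^(1/4)·T_e = 180.8 K.
So the greenhouse effect raises the surface by 180.8 − 137.3 = 43.41 K.

43.4 K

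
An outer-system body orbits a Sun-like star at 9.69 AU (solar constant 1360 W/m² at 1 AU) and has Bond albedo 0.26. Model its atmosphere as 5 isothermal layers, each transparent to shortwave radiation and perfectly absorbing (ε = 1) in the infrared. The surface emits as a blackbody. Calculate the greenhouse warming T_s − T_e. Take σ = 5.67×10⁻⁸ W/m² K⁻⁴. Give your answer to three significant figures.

Flux at the orbit: S = 1360/(9.69)² = 14.48 W/m².
The effective emission temperature is T_e = [S(1−α)/(4σ)]^¼ = 82.91 K.
T_s = (N+1)^(1/4)·T_e = 129.8 K.
So the greenhouse effect raises the surface by 129.8 − 82.91 = 46.85 K.

46.9 K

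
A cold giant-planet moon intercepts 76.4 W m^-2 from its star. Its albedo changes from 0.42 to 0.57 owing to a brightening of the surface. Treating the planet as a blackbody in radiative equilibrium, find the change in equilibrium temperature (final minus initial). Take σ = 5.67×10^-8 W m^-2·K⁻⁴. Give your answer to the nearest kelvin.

-9 kelvin

With α = 0.42, T₁ = 118.2 K.
Final:   T₂ = [S(1−0.57)/(4σ)]^(1/4) = 109.7 K.
Change: 109.7 − 118.2 = -8.522 K.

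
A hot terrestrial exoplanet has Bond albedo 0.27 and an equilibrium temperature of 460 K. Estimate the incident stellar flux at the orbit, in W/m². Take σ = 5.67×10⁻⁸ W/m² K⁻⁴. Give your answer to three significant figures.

13900 W/m²

Invert the energy balance for S: S = 4σT⁴/(1−α).
The emitted flux is σT⁴ = 2539 W/m².
So S = 4×2539/(1−0.27) = 13910 W/m².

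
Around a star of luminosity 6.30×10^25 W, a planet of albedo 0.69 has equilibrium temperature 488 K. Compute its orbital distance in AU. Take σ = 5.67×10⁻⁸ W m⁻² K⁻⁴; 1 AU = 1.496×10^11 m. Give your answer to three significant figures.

The flux needed for this T is 4σT⁴/(1−0.69) = 41490 W m⁻².
S = L/(4πd²) → d = √(L/4πS) = √(6.30×10^25/(4π·41490)) = 1.099×10^10 m = 0.07348 AU.

0.0735 AU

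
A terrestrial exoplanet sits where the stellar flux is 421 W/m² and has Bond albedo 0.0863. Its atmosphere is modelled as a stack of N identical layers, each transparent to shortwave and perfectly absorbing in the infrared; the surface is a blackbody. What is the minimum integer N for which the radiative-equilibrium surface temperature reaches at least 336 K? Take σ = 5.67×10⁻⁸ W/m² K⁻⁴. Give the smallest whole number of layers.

Top-of-atmosphere balance: σT_e⁴ = S(1−α)/4 = 96.17 W/m² → T_e = 202.9 K.
T_s = (N+1)^(1/4)·T_e ≥ 336 K requires N+1 ≥ (T_s/T_e)⁴ = (336/202.9)⁴ = 7.515.
Rounding up, N = 7.

7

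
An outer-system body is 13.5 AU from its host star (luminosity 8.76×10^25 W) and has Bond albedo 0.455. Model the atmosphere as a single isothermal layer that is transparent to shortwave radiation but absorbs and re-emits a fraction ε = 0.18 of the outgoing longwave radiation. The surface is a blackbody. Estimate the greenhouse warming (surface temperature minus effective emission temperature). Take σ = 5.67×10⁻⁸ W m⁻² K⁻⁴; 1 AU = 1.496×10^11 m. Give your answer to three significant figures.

1.07 kelvin

Orbital distance: d = 13.5 AU = 2.020×10^12 m.
Flux at the orbit: S = L/(4πd²) = 8.76×10^25/(4π·(2.02×10^12)²) = 1.709 W m⁻².
Effective emission temperature (TOA balance): σT_e⁴ = S(1−α)/4 = 0.2329 W m⁻² → T_e = 45.02 K.
The surface balance (absorbed SW + ε·downward IR = σT_s⁴) with T_a⁴ = T_s⁴/2 reduces to T_s = T_e·[2/(2−ε)]^¼ = 46.09 K.
Greenhouse warming: T_s − T_e = 1.074 K.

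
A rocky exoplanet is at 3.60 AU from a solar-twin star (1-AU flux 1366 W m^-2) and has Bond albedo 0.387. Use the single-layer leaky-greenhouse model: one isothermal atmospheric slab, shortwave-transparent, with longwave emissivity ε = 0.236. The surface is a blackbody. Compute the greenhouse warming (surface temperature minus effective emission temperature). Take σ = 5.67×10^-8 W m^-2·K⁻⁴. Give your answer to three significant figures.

4.14 K

Irradiance scales as 1/d², so S = 1366 W m^-2 × (1/3.60)² = 105.4 W m^-2.
Effective emission temperature (TOA balance): σT_e⁴ = S(1−α)/4 = 16.15 W m^-2 → T_e = 129.9 K.
Surface balance with a leaky layer gives σT_s⁴ = σT_e⁴·2/(2−ε), so T_s = T_e·[2/(2−0.236)]^(1/4) = 134.1 K.
The atmosphere warms the surface by 4.143 K.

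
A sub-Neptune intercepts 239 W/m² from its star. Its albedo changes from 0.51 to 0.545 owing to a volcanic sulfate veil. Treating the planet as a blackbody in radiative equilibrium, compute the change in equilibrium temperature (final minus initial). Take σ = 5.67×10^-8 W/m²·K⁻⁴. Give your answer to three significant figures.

-2.77 K

Initial: T₁ = [S(1−0.51)/(4σ)]^(1/4) = 150.7 K.
After:  T₂ = [239.0·0.455/(4σ)]^(1/4) = 148.0 K.
Change: 148.0 − 150.7 = -2.767 K.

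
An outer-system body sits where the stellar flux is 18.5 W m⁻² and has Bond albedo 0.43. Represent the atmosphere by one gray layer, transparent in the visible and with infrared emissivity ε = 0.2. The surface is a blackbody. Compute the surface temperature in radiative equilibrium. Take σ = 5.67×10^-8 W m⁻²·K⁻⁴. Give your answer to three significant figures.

The planet radiates to space at T_e = [S(1−α)/(4σ)]^(1/4) = 82.58 K.
Surface balance with a leaky layer gives σT_s⁴ = σT_e⁴·2/(2−ε), so T_s = T_e·[2/(2−0.2)]^(1/4) = 84.78 K.

84.8 K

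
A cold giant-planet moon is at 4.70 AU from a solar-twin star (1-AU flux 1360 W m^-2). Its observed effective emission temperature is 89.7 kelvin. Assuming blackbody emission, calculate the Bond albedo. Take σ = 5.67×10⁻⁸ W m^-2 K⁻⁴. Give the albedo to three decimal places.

0.762

Flux at the orbit: S = 1360/(4.70)² = 61.57 W m^-2.
From σT⁴ = S(1−α)/4 we invert for α: 1−α = 4σT⁴/S.
σT⁴ = 3.671 W m^-2, so 4σT⁴ = 14.68 W m^-2.
1−α = 14.68/61.57 = 0.2385, so α = 0.7615.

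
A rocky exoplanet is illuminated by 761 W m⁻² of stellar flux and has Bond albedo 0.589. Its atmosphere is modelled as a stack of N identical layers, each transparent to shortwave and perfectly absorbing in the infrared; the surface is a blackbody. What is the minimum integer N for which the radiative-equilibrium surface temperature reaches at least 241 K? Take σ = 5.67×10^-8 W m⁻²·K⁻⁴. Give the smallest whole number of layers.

2

OLR = S(1−α)/4 = 78.19 W m⁻²; the top layer radiates at T_e = 192.7 K.
Since T_s⁴ = (N+1)T_e⁴, we need N ≥ (T_s/T_e)⁴ − 1 = 1.446.
The minimum whole number is N = 2.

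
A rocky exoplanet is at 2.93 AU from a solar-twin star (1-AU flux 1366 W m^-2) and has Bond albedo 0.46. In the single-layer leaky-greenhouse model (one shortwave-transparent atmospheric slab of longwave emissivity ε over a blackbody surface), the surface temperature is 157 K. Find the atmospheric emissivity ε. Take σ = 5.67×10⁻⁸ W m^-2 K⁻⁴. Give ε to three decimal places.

0.753

By the inverse-square law, S = 1366/2.93² = 159.1 W m^-2.
Effective temperature: T_e = [S(1−α)/(4σ)]^(1/4) = 139.5 K.
Inverting T_s⁴ = 2T_e⁴/(2−ε): (T_e/T_s)⁴ = 0.6235, so ε = 2(1 − 0.6235) = 0.7529.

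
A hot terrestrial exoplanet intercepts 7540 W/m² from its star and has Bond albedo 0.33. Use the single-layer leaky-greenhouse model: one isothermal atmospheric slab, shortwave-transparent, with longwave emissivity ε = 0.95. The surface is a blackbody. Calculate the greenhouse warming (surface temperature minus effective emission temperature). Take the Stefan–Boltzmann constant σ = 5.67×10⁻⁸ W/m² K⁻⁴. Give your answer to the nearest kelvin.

68 K

At the top of the atmosphere, σT_e⁴ = S(1−α)/4 = 1263 W/m², giving T_e = 386.3 K.
Surface balance with a leaky layer gives σT_s⁴ = σT_e⁴·2/(2−ε), so T_s = T_e·[2/(2−0.95)]^(1/4) = 453.8 K.
Greenhouse warming: T_s − T_e = 67.53 K.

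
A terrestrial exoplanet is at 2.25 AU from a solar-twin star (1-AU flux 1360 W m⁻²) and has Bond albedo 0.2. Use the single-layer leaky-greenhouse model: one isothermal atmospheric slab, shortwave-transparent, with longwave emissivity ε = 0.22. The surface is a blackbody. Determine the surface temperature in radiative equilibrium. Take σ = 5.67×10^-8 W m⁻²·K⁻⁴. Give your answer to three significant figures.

By the inverse-square law, S = 1360/2.25² = 268.6 W m⁻².
Effective emission temperature (TOA balance): σT_e⁴ = S(1−α)/4 = 53.73 W m⁻² → T_e = 175.5 K.
Surface balance with a leaky layer gives σT_s⁴ = σT_e⁴·2/(2−ε), so T_s = T_e·[2/(2−0.22)]^(1/4) = 180.6 K.

181 K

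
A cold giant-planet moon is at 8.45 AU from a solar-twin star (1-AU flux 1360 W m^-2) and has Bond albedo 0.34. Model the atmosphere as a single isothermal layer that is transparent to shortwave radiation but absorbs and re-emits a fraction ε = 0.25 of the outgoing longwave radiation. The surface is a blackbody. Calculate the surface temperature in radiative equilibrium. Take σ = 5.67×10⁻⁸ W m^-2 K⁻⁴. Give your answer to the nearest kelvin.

89 kelvin

Flux at the orbit: S = 1360/(8.45)² = 19.05 W m^-2.
The planet radiates to space at T_e = [S(1−α)/(4σ)]^(1/4) = 86.28 K.
The surface balance (absorbed SW + ε·downward IR = σT_s⁴) with T_a⁴ = T_s⁴/2 reduces to T_s = T_e·[2/(2−ε)]^¼ = 89.21 K.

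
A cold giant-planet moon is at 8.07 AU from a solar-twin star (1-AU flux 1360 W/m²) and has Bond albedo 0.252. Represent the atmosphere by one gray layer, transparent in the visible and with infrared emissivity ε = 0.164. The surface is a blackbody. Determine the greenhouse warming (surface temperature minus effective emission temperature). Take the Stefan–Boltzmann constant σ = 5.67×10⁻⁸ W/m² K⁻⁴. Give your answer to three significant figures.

By the inverse-square law, S = 1360/8.07² = 20.88 W/m².
Effective emission temperature (TOA balance): σT_e⁴ = S(1−α)/4 = 3.905 W/m² → T_e = 91.10 K.
The surface balance (absorbed SW + ε·downward IR = σT_s⁴) with T_a⁴ = T_s⁴/2 reduces to T_s = T_e·[2/(2−ε)]^¼ = 93.07 K.
The atmosphere warms the surface by 1.970 K.

1.97 kelvin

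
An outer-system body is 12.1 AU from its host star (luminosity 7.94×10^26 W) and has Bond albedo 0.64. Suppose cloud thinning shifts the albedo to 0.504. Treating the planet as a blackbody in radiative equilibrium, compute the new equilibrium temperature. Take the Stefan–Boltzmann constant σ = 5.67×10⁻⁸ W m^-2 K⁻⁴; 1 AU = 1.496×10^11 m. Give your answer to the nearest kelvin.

Orbital distance: d = 12.1 AU = 1.810×10^12 m.
S = L/(4πd²) = 19.28 W m^-2.
New equilibrium: T₂ = [(1−0.504)·19.28/(4σ)]^(1/4) = 80.58 K.

81 K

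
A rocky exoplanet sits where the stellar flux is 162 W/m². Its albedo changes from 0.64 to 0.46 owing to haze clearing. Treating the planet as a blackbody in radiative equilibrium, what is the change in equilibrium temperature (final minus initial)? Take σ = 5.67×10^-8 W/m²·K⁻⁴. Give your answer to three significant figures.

13.5 kelvin

With α = 0.64, T₁ = 126.6 K.
After:  T₂ = [162.0·0.54/(4σ)]^(1/4) = 140.1 K.
Change: 140.1 − 126.6 = 13.51 K.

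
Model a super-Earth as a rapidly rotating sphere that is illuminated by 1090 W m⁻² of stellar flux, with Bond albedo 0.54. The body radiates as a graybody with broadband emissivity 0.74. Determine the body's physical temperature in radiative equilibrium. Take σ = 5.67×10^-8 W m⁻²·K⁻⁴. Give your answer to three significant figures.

Absorbed flux (global mean): S(1−α)/4 = 1090·0.46/4 = 125.3 W m⁻².
Equating to εσT⁴ with ε = 0.74: T = (125.3/0.74σ)^(1/4) = 233.8 K.

234 K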